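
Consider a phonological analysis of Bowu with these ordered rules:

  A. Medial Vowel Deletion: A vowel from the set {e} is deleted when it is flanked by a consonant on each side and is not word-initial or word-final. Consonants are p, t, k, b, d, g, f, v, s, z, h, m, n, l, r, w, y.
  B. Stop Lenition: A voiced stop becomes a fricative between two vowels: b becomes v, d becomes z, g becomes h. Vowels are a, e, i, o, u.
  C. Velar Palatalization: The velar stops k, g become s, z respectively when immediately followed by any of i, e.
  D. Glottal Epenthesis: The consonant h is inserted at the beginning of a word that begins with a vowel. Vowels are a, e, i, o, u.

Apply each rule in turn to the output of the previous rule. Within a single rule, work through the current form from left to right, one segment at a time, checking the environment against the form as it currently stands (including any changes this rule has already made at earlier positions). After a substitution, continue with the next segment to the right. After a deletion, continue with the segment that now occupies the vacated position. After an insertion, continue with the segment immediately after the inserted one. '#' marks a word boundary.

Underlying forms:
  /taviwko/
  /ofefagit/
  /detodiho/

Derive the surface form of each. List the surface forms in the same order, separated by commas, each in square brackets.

[taviwko], [hoffahit], [dtoziho]

/taviwko/:
  A Medial Vowel Deletion: no change — [taviwko]
  B Stop Lenition: no change — [taviwko]
  C Velar Palatalization: no change — [taviwko]
  D Glottal Epenthesis: no change — [taviwko]
/ofefagit/:
  A Medial Vowel Deletion: [ofefagit] → [offagit]
  B Stop Lenition: [offagit] → [offahit]
  C Velar Palatalization: no change — [offahit]
  D Glottal Epenthesis: [offahit] → [hoffahit]
/detodiho/:
  A Medial Vowel Deletion: [detodiho] → [dtodiho]
  B Stop Lenition: [dtodiho] → [dtoziho]
  C Velar Palatalization: no change — [dtoziho]
  D Glottal Epenthesis: no change — [dtoziho]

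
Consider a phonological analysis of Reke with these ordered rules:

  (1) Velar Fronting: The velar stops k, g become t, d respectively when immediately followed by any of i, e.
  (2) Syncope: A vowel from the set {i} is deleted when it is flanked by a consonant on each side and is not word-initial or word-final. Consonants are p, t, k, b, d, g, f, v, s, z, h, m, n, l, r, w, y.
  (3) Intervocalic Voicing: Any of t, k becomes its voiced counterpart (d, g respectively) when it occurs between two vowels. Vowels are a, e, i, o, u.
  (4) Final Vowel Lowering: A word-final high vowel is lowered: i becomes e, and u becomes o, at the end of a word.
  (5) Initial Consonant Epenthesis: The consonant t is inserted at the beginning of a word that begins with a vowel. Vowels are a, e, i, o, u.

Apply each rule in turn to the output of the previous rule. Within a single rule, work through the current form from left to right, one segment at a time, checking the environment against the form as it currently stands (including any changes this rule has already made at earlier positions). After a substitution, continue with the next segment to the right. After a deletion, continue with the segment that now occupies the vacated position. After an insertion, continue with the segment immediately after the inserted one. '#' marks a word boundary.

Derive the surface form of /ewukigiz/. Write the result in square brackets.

[tewutdz]

(1) Velar Fronting: [ewukigiz] → [ewutidiz]
(2) Syncope: [ewutidiz] → [ewutdz]
(3) Intervocalic Voicing: no change — [ewutdz]
(4) Final Vowel Lowering: no change — [ewutdz]
(5) Initial Consonant Epenthesis: [ewutdz] → [tewutdz]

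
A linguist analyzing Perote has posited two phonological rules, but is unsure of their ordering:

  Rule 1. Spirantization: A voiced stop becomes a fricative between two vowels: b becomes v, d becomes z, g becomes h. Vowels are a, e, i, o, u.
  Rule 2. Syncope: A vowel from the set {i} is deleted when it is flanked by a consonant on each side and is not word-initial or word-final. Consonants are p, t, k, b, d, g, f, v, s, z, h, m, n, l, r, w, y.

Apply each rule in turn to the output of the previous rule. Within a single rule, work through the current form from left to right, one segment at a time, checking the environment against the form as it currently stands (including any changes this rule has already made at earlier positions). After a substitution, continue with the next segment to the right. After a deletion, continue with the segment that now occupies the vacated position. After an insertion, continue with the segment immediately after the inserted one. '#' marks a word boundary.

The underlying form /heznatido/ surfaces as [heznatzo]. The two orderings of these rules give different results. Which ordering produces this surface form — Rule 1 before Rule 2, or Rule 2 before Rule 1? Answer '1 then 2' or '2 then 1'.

1 then 2

Order 1 then 2:
  1 Spirantization: [heznatido] → [heznatizo]
  2 Syncope: [heznatizo] → [heznatzo]
  result: [heznatzo]
Order 2 then 1:
  2 Syncope: [heznatido] → [heznatdo]
  1 Spirantization: no change — [heznatdo]
  result: [heznatdo]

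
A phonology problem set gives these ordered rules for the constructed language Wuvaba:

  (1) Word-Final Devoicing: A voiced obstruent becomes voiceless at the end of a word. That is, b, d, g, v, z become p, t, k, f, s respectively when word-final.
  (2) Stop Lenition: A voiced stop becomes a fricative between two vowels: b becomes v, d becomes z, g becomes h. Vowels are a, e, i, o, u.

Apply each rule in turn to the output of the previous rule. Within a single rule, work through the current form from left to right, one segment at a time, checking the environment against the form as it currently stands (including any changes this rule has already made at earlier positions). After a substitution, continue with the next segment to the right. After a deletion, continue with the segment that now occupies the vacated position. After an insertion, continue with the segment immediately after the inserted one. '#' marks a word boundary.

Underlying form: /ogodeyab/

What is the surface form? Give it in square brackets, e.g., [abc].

(1) Word-Final Devoicing: [ogodeyab] → [ogodeyap]
(2) Stop Lenition: [ogodeyap] → [ohozeyap]

[ohozeyap]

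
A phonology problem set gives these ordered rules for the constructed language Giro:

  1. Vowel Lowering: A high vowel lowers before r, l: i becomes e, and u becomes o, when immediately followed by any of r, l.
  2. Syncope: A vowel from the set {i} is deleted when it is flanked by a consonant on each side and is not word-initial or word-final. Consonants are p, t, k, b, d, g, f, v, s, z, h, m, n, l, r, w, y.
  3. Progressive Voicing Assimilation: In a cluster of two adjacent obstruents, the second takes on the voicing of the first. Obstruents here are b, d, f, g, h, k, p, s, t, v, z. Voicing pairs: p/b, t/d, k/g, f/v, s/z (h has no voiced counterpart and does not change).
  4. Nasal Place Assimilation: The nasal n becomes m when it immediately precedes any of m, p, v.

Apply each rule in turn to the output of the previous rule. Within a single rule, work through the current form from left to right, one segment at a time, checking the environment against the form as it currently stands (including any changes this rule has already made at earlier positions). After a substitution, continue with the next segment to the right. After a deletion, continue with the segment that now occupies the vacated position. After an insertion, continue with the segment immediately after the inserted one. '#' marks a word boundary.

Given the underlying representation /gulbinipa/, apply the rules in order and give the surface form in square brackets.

[golbmpa]

1 Vowel Lowering: [gulbinipa] → [golbinipa]
2 Syncope: [golbinipa] → [golbnpa]
3 Progressive Voicing Assimilation: no change — [golbnpa]
4 Nasal Place Assimilation: [golbnpa] → [golbmpa]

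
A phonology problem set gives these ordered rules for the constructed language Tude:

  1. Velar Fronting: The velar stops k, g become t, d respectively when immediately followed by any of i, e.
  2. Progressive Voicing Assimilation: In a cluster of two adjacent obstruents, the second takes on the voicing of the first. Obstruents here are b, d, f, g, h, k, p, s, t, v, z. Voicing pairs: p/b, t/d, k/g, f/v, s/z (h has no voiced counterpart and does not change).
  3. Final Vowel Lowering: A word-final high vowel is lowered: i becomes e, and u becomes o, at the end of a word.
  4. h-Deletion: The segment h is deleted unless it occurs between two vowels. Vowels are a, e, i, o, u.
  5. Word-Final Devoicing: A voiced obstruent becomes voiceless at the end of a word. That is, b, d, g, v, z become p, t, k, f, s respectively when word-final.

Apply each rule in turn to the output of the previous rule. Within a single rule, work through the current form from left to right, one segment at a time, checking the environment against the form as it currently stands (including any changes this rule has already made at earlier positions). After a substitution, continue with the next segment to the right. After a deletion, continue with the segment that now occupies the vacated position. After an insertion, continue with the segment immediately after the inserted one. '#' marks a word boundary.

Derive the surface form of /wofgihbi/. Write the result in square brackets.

[woftipe]

1 Velar Fronting: [wofgihbi] → [wofdihbi]
2 Progressive Voicing Assimilation: [wofdihbi] → [woftihpi]
3 Final Vowel Lowering: [woftihpi] → [woftihpe]
4 h-Deletion: [woftihpe] → [woftipe]
5 Word-Final Devoicing: no change — [woftipe]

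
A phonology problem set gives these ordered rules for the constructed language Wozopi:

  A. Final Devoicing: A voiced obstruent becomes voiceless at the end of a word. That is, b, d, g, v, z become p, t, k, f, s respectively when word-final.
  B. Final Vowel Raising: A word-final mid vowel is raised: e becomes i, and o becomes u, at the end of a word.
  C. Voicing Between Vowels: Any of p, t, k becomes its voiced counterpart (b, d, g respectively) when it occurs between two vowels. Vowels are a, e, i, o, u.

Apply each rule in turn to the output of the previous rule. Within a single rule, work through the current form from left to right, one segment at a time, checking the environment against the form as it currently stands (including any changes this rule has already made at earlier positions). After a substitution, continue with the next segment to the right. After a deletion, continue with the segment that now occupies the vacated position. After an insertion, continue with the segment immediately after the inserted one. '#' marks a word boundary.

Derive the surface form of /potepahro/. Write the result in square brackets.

A Final Devoicing: no change — [potepahro]
B Final Vowel Raising: [potepahro] → [potepahru]
C Voicing Between Vowels: [potepahru] → [podebahru]

[podebahru]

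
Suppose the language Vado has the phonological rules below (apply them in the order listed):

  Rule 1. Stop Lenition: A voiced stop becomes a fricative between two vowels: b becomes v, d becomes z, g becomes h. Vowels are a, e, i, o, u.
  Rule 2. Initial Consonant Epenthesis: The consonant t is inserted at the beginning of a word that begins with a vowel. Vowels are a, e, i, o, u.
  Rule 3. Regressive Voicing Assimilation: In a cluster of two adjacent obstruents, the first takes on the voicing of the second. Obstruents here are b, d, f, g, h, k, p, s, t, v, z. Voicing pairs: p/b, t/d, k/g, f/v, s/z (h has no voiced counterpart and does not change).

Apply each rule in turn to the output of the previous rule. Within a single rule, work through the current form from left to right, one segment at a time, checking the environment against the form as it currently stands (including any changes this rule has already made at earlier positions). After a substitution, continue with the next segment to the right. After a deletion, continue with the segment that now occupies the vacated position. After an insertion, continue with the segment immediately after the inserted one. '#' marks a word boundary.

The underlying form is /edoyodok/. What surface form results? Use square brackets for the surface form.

[tezoyozok]

Rule 1 Stop Lenition: [edoyodok] → [ezoyozok]
Rule 2 Initial Consonant Epenthesis: [ezoyozok] → [tezoyozok]
Rule 3 Regressive Voicing Assimilation: no change — [tezoyozok]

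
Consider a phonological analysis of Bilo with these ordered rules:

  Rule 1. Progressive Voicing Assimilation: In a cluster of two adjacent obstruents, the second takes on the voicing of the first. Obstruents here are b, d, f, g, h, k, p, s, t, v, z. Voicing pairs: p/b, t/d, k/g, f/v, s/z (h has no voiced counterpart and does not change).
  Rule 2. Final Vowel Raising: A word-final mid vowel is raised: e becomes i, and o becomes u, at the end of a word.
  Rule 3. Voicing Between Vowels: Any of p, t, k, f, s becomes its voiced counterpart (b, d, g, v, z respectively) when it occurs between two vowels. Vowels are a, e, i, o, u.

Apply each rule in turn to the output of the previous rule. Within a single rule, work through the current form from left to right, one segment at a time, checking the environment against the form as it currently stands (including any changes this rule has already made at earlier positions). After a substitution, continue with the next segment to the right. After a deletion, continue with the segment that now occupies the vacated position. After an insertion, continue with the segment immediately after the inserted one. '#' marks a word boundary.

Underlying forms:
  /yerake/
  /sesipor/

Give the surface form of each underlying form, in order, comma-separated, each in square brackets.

/yerake/:
  Rule 1 Progressive Voicing Assimilation: no change — [yerake]
  Rule 2 Final Vowel Raising: [yerake] → [yeraki]
  Rule 3 Voicing Between Vowels: [yeraki] → [yeragi]
/sesipor/:
  Rule 1 Progressive Voicing Assimilation: no change — [sesipor]
  Rule 2 Final Vowel Raising: no change — [sesipor]
  Rule 3 Voicing Between Vowels: [sesipor] → [sezibor]

[yeragi], [sezibor]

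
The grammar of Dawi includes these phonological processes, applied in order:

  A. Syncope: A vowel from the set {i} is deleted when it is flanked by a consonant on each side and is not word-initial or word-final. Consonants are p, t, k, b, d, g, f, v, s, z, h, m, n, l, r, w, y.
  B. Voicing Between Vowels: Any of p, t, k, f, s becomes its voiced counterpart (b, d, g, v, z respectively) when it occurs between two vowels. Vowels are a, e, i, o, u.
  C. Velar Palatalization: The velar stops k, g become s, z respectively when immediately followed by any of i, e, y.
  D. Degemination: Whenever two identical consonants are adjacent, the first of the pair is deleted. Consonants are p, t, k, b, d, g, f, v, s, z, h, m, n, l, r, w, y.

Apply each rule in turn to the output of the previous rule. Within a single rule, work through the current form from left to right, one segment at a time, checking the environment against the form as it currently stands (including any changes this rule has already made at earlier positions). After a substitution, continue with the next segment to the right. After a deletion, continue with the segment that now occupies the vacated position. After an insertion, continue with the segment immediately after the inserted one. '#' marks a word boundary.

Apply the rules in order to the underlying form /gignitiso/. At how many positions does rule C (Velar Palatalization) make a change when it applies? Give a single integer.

A Syncope: [gignitiso] → [ggntso]
B Voicing Between Vowels: no change — [ggntso]
C Velar Palatalization: no change — [ggntso]
D Degemination: [ggntso] → [gntso]
Rule C changed 0 position(s).

0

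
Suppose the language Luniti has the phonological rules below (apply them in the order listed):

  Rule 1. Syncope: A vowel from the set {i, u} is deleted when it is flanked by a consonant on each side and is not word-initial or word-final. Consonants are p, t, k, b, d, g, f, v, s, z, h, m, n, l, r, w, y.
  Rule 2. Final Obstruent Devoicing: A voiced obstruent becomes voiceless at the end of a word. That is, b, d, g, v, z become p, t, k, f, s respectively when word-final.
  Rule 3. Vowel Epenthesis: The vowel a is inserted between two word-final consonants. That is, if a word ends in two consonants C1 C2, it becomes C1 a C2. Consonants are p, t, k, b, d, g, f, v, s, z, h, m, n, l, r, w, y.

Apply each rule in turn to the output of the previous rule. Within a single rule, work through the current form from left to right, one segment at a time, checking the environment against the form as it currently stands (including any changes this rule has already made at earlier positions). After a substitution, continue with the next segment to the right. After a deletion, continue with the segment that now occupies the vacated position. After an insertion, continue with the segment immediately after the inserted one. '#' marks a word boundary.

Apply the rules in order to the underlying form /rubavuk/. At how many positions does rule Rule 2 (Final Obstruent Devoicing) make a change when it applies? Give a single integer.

Rule 1 Syncope: [rubavuk] → [rbavk]
Rule 2 Final Obstruent Devoicing: no change — [rbavk]
Rule 3 Vowel Epenthesis: [rbavk] → [rbavak]
Rule Rule 2 changed 0 position(s).

0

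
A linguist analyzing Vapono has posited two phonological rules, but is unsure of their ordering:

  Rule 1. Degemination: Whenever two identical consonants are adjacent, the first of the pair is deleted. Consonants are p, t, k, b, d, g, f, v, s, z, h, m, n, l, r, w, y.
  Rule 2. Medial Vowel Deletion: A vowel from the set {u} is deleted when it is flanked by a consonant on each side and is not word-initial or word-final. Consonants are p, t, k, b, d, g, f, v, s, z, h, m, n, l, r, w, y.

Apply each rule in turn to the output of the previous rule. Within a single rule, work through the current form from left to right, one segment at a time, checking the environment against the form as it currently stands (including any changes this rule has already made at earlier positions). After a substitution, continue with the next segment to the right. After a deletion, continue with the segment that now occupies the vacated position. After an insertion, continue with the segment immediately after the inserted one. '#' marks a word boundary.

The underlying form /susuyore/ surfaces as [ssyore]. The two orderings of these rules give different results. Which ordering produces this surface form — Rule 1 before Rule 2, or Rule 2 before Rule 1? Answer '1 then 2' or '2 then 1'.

Order 1 then 2:
  1 Degemination: no change — [susuyore]
  2 Medial Vowel Deletion: [susuyore] → [ssyore]
  result: [ssyore]
Order 2 then 1:
  2 Medial Vowel Deletion: [susuyore] → [ssyore]
  1 Degemination: [ssyore] → [syore]
  result: [syore]

1 then 2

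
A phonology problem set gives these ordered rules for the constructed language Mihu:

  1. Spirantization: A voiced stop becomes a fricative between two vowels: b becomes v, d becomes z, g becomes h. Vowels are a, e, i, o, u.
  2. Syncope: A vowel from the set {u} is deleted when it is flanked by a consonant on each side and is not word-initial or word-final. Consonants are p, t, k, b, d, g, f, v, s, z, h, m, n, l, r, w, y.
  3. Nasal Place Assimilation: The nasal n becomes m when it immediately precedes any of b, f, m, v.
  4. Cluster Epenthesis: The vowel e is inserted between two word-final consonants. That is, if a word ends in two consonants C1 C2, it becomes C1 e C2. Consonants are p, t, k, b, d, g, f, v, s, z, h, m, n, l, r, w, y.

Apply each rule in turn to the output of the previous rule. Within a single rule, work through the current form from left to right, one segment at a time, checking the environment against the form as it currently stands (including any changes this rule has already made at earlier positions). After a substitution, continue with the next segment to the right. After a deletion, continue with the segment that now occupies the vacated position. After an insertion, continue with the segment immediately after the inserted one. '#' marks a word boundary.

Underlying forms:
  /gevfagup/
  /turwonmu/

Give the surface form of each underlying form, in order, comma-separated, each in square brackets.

[gevfahep], [trwommu]

/gevfagup/:
  1 Spirantization: [gevfagup] → [gevfahup]
  2 Syncope: [gevfahup] → [gevfahp]
  3 Nasal Place Assimilation: no change — [gevfahp]
  4 Cluster Epenthesis: [gevfahp] → [gevfahep]
/turwonmu/:
  1 Spirantization: no change — [turwonmu]
  2 Syncope: [turwonmu] → [trwonmu]
  3 Nasal Place Assimilation: [trwonmu] → [trwommu]
  4 Cluster Epenthesis: no change — [trwommu]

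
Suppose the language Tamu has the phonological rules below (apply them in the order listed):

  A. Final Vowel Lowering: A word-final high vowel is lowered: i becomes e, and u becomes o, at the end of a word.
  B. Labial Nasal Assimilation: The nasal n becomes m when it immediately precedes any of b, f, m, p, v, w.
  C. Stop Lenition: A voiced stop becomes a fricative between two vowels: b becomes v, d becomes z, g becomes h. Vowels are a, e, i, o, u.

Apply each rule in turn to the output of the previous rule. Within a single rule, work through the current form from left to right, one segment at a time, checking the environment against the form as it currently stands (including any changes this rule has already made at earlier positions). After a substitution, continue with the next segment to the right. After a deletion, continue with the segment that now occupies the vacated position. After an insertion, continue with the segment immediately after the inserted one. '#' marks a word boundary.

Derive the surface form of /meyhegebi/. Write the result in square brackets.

A Final Vowel Lowering: [meyhegebi] → [meyhegebe]
B Labial Nasal Assimilation: no change — [meyhegebe]
C Stop Lenition: [meyhegebe] → [meyheheve]

[meyheheve]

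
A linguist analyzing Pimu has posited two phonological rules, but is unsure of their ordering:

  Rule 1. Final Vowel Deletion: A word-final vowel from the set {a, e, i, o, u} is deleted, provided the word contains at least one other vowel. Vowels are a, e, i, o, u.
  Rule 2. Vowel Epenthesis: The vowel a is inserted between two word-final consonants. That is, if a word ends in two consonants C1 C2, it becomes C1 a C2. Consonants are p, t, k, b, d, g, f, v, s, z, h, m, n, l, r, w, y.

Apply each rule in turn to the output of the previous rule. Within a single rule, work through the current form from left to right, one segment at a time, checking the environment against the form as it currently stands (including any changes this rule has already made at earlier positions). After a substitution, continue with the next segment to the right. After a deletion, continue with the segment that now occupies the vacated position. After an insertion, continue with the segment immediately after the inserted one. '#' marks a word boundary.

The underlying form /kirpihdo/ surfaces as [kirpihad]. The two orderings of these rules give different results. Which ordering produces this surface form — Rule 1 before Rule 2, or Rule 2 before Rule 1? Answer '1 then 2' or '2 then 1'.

1 then 2

Order 1 then 2:
  1 Final Vowel Deletion: [kirpihdo] → [kirpihd]
  2 Vowel Epenthesis: [kirpihd] → [kirpihad]
  result: [kirpihad]
Order 2 then 1:
  2 Vowel Epenthesis: no change — [kirpihdo]
  1 Final Vowel Deletion: [kirpihdo] → [kirpihd]
  result: [kirpihd]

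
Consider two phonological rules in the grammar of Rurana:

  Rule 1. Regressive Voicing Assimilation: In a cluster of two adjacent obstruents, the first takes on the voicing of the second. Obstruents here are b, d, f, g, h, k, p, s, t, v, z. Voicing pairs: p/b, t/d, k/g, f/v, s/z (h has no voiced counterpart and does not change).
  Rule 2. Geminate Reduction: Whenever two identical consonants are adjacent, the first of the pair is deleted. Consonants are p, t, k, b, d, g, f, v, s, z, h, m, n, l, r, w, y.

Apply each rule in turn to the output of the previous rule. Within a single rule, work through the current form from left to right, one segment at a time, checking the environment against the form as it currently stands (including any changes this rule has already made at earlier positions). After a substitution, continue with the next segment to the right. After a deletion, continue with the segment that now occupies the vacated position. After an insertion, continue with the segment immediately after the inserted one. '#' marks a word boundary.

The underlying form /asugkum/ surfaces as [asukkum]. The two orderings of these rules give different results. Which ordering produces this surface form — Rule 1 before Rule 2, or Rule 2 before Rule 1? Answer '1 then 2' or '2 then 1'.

2 then 1

Order 1 then 2:
  1 Regressive Voicing Assimilation: [asugkum] → [asukkum]
  2 Geminate Reduction: [asukkum] → [asukum]
  result: [asukum]
Order 2 then 1:
  2 Geminate Reduction: no change — [asugkum]
  1 Regressive Voicing Assimilation: [asugkum] → [asukkum]
  result: [asukkum]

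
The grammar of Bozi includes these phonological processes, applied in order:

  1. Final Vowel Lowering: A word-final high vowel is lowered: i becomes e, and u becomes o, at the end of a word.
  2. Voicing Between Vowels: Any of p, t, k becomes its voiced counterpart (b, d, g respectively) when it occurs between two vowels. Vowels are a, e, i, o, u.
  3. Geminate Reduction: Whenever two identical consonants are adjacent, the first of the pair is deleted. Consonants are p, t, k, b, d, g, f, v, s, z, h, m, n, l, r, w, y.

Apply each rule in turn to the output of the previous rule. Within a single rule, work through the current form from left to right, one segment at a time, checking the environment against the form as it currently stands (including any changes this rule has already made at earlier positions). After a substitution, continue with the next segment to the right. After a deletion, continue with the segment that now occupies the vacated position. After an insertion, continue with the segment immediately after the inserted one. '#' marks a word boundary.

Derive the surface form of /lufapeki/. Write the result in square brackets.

1 Final Vowel Lowering: [lufapeki] → [lufapeke]
2 Voicing Between Vowels: [lufapeke] → [lufabege]
3 Geminate Reduction: no change — [lufabege]

[lufabege]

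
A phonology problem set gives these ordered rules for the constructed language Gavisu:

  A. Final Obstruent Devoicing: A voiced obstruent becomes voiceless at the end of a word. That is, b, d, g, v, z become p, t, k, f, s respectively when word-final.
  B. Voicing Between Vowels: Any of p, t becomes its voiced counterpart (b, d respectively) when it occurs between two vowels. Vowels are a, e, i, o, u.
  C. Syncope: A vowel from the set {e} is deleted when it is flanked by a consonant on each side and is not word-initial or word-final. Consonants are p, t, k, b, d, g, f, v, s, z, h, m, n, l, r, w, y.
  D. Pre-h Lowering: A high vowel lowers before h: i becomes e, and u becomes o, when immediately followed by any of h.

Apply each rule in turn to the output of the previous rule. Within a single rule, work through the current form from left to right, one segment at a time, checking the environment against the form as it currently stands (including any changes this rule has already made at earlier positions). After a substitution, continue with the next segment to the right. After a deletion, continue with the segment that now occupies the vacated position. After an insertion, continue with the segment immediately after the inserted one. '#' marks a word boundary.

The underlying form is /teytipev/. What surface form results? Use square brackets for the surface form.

A Final Obstruent Devoicing: [teytipev] → [teytipef]
B Voicing Between Vowels: [teytipef] → [teytibef]
C Syncope: [teytibef] → [tytibf]
D Pre-h Lowering: no change — [tytibf]

[tytibf]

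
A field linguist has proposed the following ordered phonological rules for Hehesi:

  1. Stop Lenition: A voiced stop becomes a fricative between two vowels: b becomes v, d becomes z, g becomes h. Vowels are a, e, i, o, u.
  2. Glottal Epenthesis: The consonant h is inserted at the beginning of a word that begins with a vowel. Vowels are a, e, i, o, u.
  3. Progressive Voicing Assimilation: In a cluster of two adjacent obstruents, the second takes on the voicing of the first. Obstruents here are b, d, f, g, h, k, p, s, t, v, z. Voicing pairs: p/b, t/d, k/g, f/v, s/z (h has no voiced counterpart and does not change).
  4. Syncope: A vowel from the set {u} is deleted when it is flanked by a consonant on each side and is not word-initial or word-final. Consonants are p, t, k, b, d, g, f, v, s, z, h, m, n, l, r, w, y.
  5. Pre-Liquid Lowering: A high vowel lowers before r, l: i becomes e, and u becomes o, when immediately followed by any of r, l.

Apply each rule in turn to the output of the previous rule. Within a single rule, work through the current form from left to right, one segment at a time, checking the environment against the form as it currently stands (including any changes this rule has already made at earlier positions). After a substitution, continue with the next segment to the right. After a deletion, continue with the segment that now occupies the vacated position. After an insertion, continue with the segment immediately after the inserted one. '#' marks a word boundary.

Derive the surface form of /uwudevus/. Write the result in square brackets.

[hwzevs]

1 Stop Lenition: [uwudevus] → [uwuzevus]
2 Glottal Epenthesis: [uwuzevus] → [huwuzevus]
3 Progressive Voicing Assimilation: no change — [huwuzevus]
4 Syncope: [huwuzevus] → [hwzevs]
5 Pre-Liquid Lowering: no change — [hwzevs]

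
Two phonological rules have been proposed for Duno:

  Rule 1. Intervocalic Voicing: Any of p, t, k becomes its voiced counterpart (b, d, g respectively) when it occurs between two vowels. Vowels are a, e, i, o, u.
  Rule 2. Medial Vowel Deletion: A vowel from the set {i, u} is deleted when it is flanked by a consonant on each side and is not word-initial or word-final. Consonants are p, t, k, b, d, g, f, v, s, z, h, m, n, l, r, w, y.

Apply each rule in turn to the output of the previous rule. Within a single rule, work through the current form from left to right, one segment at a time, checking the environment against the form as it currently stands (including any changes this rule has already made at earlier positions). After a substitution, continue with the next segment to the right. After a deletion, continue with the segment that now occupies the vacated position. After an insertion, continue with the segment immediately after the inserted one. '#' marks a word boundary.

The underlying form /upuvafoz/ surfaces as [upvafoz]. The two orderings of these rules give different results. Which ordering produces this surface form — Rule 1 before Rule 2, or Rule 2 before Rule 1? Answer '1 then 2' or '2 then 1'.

2 then 1

Order 1 then 2:
  1 Intervocalic Voicing: [upuvafoz] → [ubuvafoz]
  2 Medial Vowel Deletion: [ubuvafoz] → [ubvafoz]
  result: [ubvafoz]
Order 2 then 1:
  2 Medial Vowel Deletion: [upuvafoz] → [upvafoz]
  1 Intervocalic Voicing: no change — [upvafoz]
  result: [upvafoz]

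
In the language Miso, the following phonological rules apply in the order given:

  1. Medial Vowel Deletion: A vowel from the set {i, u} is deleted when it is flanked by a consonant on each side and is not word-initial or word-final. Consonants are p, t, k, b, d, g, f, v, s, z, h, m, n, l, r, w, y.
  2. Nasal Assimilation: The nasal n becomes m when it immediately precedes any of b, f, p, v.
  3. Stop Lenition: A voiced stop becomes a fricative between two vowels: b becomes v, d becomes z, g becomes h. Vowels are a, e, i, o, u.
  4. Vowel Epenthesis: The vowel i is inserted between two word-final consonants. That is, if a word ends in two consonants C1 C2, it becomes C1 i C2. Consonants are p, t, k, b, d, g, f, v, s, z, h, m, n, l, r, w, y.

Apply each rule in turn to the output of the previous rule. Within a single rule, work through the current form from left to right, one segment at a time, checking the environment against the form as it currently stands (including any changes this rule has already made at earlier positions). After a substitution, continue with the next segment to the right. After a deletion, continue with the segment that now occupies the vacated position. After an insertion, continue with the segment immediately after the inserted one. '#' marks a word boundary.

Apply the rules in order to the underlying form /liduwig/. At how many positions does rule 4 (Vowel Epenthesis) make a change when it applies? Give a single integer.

1

1 Medial Vowel Deletion: [liduwig] → [ldwg]
2 Nasal Assimilation: no change — [ldwg]
3 Stop Lenition: no change — [ldwg]
4 Vowel Epenthesis: [ldwg] → [ldwig]
Rule 4 changed 1 position(s).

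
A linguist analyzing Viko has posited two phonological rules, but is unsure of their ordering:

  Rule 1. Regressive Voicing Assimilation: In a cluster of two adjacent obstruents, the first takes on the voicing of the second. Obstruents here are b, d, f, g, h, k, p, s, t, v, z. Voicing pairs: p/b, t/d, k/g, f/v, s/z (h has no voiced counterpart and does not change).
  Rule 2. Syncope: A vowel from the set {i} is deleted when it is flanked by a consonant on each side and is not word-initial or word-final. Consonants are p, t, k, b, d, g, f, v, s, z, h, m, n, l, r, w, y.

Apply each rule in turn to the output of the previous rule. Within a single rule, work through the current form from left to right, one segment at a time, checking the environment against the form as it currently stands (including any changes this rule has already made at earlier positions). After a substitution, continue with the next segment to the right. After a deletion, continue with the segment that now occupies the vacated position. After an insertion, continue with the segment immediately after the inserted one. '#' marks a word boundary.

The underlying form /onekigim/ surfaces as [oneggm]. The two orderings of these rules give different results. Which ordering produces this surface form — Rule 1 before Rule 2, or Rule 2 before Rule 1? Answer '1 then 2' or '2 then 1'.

2 then 1

Order 1 then 2:
  1 Regressive Voicing Assimilation: no change — [onekigim]
  2 Syncope: [onekigim] → [onekgm]
  result: [onekgm]
Order 2 then 1:
  2 Syncope: [onekigim] → [onekgm]
  1 Regressive Voicing Assimilation: [onekgm] → [oneggm]
  result: [oneggm]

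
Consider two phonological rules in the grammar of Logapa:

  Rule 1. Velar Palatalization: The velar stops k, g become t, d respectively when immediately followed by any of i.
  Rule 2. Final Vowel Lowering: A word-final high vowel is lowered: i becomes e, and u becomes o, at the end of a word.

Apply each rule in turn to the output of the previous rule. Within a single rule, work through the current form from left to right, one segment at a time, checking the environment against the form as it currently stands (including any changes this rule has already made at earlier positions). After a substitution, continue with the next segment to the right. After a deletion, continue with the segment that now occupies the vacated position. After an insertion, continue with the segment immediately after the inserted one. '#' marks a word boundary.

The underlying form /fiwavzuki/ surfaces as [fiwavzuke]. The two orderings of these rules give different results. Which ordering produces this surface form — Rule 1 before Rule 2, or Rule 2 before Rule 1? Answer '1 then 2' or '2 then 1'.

2 then 1

Order 1 then 2:
  1 Velar Palatalization: [fiwavzuki] → [fiwavzuti]
  2 Final Vowel Lowering: [fiwavzuti] → [fiwavzute]
  result: [fiwavzute]
Order 2 then 1:
  2 Final Vowel Lowering: [fiwavzuki] → [fiwavzuke]
  1 Velar Palatalization: no change — [fiwavzuke]
  result: [fiwavzuke]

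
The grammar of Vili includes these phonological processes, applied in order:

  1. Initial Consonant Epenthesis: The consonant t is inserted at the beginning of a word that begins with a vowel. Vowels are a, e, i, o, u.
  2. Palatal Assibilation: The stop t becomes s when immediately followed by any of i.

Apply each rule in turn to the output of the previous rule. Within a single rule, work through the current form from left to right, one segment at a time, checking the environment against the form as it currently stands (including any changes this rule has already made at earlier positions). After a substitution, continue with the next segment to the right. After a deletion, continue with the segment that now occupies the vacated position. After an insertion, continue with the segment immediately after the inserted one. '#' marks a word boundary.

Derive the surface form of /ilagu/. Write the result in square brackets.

[silagu]

1 Initial Consonant Epenthesis: [ilagu] → [tilagu]
2 Palatal Assibilation: [tilagu] → [silagu]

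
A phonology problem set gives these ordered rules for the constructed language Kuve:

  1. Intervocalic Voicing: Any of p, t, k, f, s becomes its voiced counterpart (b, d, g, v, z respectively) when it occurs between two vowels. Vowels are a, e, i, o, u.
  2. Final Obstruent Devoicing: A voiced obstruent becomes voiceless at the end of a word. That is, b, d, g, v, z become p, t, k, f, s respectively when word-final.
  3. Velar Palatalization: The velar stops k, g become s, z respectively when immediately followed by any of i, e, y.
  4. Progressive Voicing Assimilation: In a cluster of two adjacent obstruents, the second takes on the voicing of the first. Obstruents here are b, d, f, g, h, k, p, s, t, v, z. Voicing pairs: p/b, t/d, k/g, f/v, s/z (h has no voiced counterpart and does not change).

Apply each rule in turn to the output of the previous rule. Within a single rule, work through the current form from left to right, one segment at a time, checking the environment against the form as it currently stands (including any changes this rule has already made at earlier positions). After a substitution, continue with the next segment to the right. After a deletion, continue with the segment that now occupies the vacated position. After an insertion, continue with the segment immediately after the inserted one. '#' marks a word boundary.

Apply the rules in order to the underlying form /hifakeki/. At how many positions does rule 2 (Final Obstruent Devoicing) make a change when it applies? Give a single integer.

0

1 Intervocalic Voicing: [hifakeki] → [hivagegi]
2 Final Obstruent Devoicing: no change — [hivagegi]
3 Velar Palatalization: [hivagegi] → [hivazezi]
4 Progressive Voicing Assimilation: no change — [hivazezi]
Rule 2 changed 0 position(s).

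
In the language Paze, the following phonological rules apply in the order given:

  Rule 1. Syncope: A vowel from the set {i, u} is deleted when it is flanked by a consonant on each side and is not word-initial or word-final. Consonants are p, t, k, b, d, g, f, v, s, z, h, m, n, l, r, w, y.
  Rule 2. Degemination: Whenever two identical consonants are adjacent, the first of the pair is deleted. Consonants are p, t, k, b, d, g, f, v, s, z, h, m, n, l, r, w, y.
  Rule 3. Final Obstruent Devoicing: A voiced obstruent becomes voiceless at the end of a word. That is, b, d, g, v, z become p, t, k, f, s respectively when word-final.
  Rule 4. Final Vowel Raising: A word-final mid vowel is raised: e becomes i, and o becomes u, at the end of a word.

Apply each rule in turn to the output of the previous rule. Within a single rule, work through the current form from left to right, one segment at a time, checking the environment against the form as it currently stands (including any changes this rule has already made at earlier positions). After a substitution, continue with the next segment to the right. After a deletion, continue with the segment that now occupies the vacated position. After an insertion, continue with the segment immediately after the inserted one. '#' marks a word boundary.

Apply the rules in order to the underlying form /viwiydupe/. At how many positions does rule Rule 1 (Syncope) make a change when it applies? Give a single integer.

3

Rule 1 Syncope: [viwiydupe] → [vwydpe]
Rule 2 Degemination: no change — [vwydpe]
Rule 3 Final Obstruent Devoicing: no change — [vwydpe]
Rule 4 Final Vowel Raising: [vwydpe] → [vwydpi]
Rule Rule 1 changed 3 position(s).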